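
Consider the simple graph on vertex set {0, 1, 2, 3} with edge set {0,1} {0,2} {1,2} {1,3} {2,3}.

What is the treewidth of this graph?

A width-2 tree decomposition is:
Bags: B1 = {1, 2, 3}  B2 = {0, 1, 2}
Tree: B1–B2
The largest bag has 3 vertices, giving width 2; this decomposition certifies tw(G) ≤ 2. On the other hand G contains the 3-clique {0, 1, 2}. A clique must lie in a single bag of any decomposition, so no decomposition can have width below 2. Combining the bounds, tw(G) = 2.

2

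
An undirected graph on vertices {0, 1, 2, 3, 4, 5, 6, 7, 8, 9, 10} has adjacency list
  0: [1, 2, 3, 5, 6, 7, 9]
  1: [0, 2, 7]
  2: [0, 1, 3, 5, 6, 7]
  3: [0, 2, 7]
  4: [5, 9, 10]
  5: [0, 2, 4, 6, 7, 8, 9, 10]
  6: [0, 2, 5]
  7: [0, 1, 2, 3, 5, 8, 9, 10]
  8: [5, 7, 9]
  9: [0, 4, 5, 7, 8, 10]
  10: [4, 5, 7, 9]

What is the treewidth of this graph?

3

A width-3 tree decomposition is:
Bags: B1 = {0, 5, 7, 9}  B2 = {5, 7, 9, 10}  B3 = {0, 2, 5, 7}  B4 = {5, 7, 8, 9}  B5 = {0, 2, 5, 6}  B6 = {4, 5, 9, 10}  B7 = {0, 1, 2, 7}  B8 = {0, 2, 3, 7}
Tree: B1–B2, B1–B3, B2–B4, B3–B5, B2–B6, B3–B7, B3–B8
Each bag holds 4 vertices, so the decomposition has width 3, which upper-bounds the treewidth. On the other hand G contains the 4-clique {0, 1, 2, 7}. A clique must lie in a single bag of any decomposition, so no decomposition can have width below 3. The upper and lower bounds meet at 3, so that is the treewidth.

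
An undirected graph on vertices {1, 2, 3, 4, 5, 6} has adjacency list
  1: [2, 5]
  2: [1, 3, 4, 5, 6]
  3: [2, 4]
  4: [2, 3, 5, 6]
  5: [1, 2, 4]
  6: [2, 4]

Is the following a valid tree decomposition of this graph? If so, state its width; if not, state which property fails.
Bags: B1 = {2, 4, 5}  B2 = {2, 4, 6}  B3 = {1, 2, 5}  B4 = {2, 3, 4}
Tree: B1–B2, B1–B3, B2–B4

Vertex coverage: the bags together contain {1, 2, 3, 4, 5, 6}, the full vertex set. Edge coverage: each edge of G has both endpoints in at least one bag. Running intersection: for every vertex, the bags containing it form a connected subtree. All three properties hold, so this is a valid tree decomposition of width max|bag| − 1 = 2, and hence tw(G) ≤ 2.

Yes; width 2.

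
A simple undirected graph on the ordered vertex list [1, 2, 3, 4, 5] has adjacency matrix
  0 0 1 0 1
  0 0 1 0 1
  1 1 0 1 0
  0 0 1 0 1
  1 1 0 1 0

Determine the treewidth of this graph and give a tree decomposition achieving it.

Treewidth 2.
One optimal decomposition is:
Bags: B1 = {3, 4, 5}  B2 = {1, 3, 5}  B3 = {2, 3, 5}
Tree: B1–B2, B2–B3

The largest bag has 3 vertices, giving width 2; this decomposition certifies tw(G) ≤ 2. The edges 5–4–3–1–5 form a cycle, so G is not a tree and its treewidth is at least 2. Hence tw(G) = 2 exactly.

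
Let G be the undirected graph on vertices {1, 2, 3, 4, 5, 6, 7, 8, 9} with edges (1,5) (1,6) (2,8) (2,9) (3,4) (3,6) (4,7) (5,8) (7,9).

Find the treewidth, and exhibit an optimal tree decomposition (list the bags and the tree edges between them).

The largest bag has 3 vertices, giving width 2; this decomposition certifies tw(G) ≤ 2. The edges 7–9–2–8–5–1–6–3–4–7 form a cycle, so G is not a tree and its treewidth is at least 2. Hence tw(G) = 2 exactly.

Treewidth 2.
One optimal decomposition is:
Bags: B1 = {2, 7, 9}  B2 = {2, 7, 8}  B3 = {5, 7, 8}  B4 = {1, 5, 7}  B5 = {1, 6, 7}  B6 = {3, 6, 7}  B7 = {3, 4, 7}
Tree: B1–B2, B2–B3, B3–B4, B4–B5, B5–B6, B6–B7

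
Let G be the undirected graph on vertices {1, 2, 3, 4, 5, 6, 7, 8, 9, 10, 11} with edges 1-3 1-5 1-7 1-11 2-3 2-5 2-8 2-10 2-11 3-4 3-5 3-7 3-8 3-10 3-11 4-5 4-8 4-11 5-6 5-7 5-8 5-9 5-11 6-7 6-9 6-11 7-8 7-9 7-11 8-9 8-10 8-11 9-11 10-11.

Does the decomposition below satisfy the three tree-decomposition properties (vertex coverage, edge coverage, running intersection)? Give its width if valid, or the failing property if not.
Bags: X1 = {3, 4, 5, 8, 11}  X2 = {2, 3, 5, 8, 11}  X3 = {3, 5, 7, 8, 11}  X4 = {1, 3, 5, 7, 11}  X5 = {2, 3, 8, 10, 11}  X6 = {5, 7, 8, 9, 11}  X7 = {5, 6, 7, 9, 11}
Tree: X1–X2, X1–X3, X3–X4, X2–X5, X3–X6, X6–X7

Vertex coverage: the bags together contain {1, 2, 3, 4, 5, 6, 7, 8, 9, 10, 11}, the full vertex set. Edge coverage: each edge of G has both endpoints in at least one bag. Running intersection: for every vertex, the bags containing it form a connected subtree. All three properties hold, so this is a valid tree decomposition of width max|bag| − 1 = 4, and hence tw(G) ≤ 4.

Yes; width 4.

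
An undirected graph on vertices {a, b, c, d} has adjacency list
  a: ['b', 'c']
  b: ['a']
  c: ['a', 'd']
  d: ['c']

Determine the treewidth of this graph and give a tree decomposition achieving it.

The largest bag has 2 vertices, giving width 1; this decomposition certifies tw(G) ≤ 1. G has an edge, so its treewidth is at least 1. Therefore the treewidth is 1.

Treewidth 1.
One such decomposition:
Bags: B1 = {a, b}  B2 = {a, c}  B3 = {c, d}
Tree: B1–B2, B2–B3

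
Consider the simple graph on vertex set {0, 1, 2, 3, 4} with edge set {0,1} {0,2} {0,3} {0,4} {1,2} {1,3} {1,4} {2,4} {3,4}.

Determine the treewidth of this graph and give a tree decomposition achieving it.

Every bag has size at most 4, so the width is 4 − 1 = 3 and tw(G) ≤ 3. On the other hand G contains the 4-clique {0, 1, 2, 4}. A clique must lie in a single bag of any decomposition, so no decomposition can have width below 3. Hence tw(G) = 3 exactly.

Treewidth 3.
One optimal decomposition is:
Bags: B1 = {0, 1, 2, 4}  B2 = {0, 1, 3, 4}
Tree: B1–B2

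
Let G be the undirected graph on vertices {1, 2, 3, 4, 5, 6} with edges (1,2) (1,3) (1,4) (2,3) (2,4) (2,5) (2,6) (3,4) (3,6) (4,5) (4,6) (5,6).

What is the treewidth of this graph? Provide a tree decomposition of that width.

Treewidth 3.
One optimal decomposition is:
Bags: B1 = {2, 3, 4, 6}  B2 = {1, 2, 3, 4}  B3 = {2, 4, 5, 6}
Tree: B1–B2, B1–B3

Each bag holds 4 vertices, so the decomposition has width 3, which upper-bounds the treewidth. For the lower bound, the 4 vertices {1, 2, 3, 4} are pairwise adjacent, and any tree decomposition puts a clique entirely inside one bag — forcing width ≥ 3. Combining the bounds, tw(G) = 3.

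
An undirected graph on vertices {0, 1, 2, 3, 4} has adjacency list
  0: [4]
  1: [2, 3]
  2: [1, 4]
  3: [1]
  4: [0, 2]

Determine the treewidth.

A width-1 tree decomposition is:
Bags: B1 = {0, 4}  B2 = {2, 4}  B3 = {1, 2}  B4 = {1, 3}
Tree: B1–B2, B2–B3, B3–B4
The largest bag has 2 vertices, giving width 1; this decomposition certifies tw(G) ≤ 1. Any graph with an edge has treewidth ≥ 1, and G has the edge 0–4. Combining the bounds, tw(G) = 1.

1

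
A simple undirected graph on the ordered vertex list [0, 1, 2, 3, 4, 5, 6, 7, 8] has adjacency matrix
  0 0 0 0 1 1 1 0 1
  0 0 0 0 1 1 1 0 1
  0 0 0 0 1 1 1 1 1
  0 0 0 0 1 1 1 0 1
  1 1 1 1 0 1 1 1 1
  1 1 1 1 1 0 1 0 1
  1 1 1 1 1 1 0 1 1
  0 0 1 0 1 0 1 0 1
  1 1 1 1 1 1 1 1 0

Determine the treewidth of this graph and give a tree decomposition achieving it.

Treewidth 4.
One optimal decomposition is:
Bags: B1 = {0, 4, 5, 6, 8}  B2 = {1, 4, 5, 6, 8}  B3 = {2, 4, 5, 6, 8}  B4 = {2, 4, 6, 7, 8}  B5 = {3, 4, 5, 6, 8}
Tree: B1–B2, B1–B3, B3–B4, B1–B5

Each bag holds 5 vertices, so the decomposition has width 4, which upper-bounds the treewidth. On the other hand G contains the 5-clique {0, 4, 5, 6, 8}. A clique must lie in a single bag of any decomposition, so no decomposition can have width below 4. Therefore the treewidth is 4.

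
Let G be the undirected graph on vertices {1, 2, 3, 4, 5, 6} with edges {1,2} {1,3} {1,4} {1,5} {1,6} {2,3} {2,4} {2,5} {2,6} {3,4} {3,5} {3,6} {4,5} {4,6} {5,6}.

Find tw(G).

A width-5 tree decomposition is:
Bags: B1 = {1, 2, 3, 4, 5, 6}
Tree: (single bag)
With just one bag of size 6, the width is 6 − 1 = 5, so tw(G) ≤ 5. Conversely, {1, 2, 3, 4, 5, 6} is a clique of size 6, and the vertices of any clique must share a bag in every tree decomposition; so some bag has ≥ 6 vertices and tw(G) ≥ 5. The upper and lower bounds meet at 5, so that is the treewidth.

5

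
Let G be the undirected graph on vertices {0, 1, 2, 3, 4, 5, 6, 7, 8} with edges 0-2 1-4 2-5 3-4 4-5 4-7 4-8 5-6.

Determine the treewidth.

A width-1 tree decomposition is:
Bags: B1 = {4, 5}  B2 = {4, 8}  B3 = {5, 6}  B4 = {2, 5}  B5 = {3, 4}  B6 = {0, 2}  B7 = {1, 4}  B8 = {4, 7}
Tree: B1–B2, B1–B3, B1–B4, B1–B5, B4–B6, B2–B7, B2–B8
Each bag holds 2 vertices, so the decomposition has width 1, which upper-bounds the treewidth. G has an edge, so its treewidth is at least 1. Therefore the treewidth is 1.

1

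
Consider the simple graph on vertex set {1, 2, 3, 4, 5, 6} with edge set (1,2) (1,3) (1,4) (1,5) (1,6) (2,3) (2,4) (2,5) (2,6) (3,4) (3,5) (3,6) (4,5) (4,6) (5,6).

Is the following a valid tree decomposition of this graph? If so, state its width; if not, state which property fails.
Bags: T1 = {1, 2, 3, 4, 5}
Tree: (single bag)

A tree decomposition must satisfy three properties: every vertex lies in some bag; for every edge, both endpoints lie together in some bag; and for every vertex, the bags containing it form a connected subtree. Here vertex 6 appears in no bag, so the decomposition is invalid.

No — vertex 6 appears in no bag.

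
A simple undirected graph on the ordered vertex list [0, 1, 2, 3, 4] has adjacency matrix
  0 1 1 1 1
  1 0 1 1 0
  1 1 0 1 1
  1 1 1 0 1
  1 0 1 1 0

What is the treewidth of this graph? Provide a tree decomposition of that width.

Every bag has size at most 4, so the width is 4 − 1 = 3 and tw(G) ≤ 3. On the other hand G contains the 4-clique {0, 1, 2, 3}. A clique must lie in a single bag of any decomposition, so no decomposition can have width below 3. Combining the bounds, tw(G) = 3.

Treewidth 3.
One optimal decomposition is:
Bags: B1 = {0, 1, 2, 3}  B2 = {0, 2, 3, 4}
Tree: B1–B2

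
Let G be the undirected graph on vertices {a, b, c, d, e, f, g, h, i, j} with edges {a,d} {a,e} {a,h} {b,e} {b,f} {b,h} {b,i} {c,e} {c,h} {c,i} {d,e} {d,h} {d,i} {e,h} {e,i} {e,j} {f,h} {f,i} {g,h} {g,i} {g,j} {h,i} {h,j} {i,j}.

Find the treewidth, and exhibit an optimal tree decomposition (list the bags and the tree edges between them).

The largest bag has 4 vertices, giving width 3; this decomposition certifies tw(G) ≤ 3. For the lower bound, the 4 vertices {a, d, e, h} are pairwise adjacent, and any tree decomposition puts a clique entirely inside one bag — forcing width ≥ 3. Combining the bounds, tw(G) = 3.

Treewidth 3.
Bags: B1 = {b, e, h, i}  B2 = {e, h, i, j}  B3 = {d, e, h, i}  B4 = {b, f, h, i}  B5 = {a, d, e, h}  B6 = {g, h, i, j}  B7 = {c, e, h, i}
Tree: B1–B2, B1–B3, B1–B4, B3–B5, B2–B6, B2–B7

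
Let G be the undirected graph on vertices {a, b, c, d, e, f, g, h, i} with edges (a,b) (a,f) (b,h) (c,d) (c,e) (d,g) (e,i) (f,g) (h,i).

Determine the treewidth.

A width-2 tree decomposition is:
Bags: B1 = {a, b, f}  B2 = {b, f, h}  B3 = {f, h, i}  B4 = {e, f, i}  B5 = {c, e, f}  B6 = {c, d, f}  B7 = {d, f, g}
Tree: B1–B2, B2–B3, B3–B4, B4–B5, B5–B6, B6–B7
Each bag holds 3 vertices, so the decomposition has width 2, which upper-bounds the treewidth. The edges f–a–b–h–i–e–c–d–g–f form a cycle, so G is not a tree and its treewidth is at least 2. Hence tw(G) = 2 exactly.

2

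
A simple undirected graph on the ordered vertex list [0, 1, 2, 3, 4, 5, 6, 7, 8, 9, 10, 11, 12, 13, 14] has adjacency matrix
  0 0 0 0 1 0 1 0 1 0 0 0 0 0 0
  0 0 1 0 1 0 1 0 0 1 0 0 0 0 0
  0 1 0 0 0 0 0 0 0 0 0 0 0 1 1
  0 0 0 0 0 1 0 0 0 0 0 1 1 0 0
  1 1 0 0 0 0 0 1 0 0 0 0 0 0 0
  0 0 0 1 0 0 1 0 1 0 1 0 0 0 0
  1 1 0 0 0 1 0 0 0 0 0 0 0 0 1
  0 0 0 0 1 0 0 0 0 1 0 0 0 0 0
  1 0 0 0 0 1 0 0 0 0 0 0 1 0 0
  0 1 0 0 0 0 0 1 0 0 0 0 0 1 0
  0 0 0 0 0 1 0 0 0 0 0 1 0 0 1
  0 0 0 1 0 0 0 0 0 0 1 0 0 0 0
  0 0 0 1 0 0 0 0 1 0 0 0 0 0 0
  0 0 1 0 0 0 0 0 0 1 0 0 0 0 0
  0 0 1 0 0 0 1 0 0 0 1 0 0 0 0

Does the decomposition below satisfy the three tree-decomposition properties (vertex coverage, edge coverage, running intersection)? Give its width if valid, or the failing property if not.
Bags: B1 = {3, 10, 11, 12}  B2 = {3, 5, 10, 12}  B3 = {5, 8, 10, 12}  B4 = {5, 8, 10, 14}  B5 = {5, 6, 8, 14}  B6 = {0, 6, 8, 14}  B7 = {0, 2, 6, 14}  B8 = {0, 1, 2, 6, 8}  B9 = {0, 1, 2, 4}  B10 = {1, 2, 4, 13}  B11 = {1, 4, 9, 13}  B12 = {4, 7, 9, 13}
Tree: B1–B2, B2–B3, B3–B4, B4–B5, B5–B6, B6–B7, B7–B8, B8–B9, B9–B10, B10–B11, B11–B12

A tree decomposition must satisfy three properties: every vertex lies in some bag; for every edge, both endpoints lie together in some bag; and for every vertex, the bags containing it form a connected subtree. Here bags containing vertex 8 are not connected in the tree, so the decomposition is invalid.

No — bags containing vertex 8 are not connected in the tree.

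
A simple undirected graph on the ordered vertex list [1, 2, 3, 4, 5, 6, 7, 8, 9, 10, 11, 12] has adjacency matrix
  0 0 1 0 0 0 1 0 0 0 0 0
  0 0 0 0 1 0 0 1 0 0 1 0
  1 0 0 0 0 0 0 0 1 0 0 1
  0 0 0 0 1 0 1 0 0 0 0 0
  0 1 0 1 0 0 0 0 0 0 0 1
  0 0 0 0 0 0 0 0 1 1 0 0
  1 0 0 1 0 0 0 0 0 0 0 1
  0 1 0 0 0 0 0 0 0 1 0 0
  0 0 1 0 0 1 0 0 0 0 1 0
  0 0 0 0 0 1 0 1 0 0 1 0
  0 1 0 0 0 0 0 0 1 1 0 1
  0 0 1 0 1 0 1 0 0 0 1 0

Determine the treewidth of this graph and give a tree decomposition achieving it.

Treewidth 3.
One optimal decomposition is:
Bags: B1 = {1, 4, 5, 7}  B2 = {1, 5, 7, 12}  B3 = {1, 3, 5, 12}  B4 = {2, 3, 5, 12}  B5 = {2, 3, 11, 12}  B6 = {2, 3, 9, 11}  B7 = {2, 8, 9, 11}  B8 = {8, 9, 10, 11}  B9 = {6, 8, 9, 10}
Tree: B1–B2, B2–B3, B3–B4, B4–B5, B5–B6, B6–B7, B7–B8, B8–B9

Each bag holds 4 vertices, so the decomposition has width 3, which upper-bounds the treewidth. For the lower bound: the 4 vertex sets {1,4,7}, {5}, {12}, {2,3,9,11} are disjoint, each induces a connected subgraph, and every pair is joined by at least one edge of G. Contracting each set to a single vertex therefore yields K_{4} as a minor, and since treewidth is minor-monotone, tw(G) ≥ tw(K_{4}) = 3. Therefore the treewidth is 3.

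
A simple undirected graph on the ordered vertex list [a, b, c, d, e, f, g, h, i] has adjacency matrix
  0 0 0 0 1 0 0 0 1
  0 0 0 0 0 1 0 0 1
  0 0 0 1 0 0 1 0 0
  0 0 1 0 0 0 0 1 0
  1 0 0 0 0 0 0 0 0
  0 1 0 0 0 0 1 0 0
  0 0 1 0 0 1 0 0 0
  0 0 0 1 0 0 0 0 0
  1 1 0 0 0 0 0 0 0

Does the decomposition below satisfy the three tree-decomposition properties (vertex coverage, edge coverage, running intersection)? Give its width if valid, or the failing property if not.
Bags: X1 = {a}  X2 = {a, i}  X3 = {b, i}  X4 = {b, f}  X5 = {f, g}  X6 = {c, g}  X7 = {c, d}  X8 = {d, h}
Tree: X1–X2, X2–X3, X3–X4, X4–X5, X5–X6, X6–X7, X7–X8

A tree decomposition must satisfy three properties: every vertex lies in some bag; for every edge, both endpoints lie together in some bag; and for every vertex, the bags containing it form a connected subtree. Here vertex e appears in no bag, so the decomposition is invalid.

No — vertex e appears in no bag.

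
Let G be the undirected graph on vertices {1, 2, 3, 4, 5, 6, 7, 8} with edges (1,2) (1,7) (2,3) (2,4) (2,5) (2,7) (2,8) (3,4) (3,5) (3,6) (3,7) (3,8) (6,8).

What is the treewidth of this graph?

2

A width-2 tree decomposition is:
Bags: B1 = {2, 3, 8}  B2 = {2, 3, 5}  B3 = {2, 3, 7}  B4 = {1, 2, 7}  B5 = {3, 6, 8}  B6 = {2, 3, 4}
Tree: B1–B2, B2–B3, B3–B4, B1–B5, B2–B6
Every bag has size at most 3, so the width is 3 − 1 = 2 and tw(G) ≤ 2. Conversely, {1, 2, 7} is a clique of size 3, and the vertices of any clique must share a bag in every tree decomposition; so some bag has ≥ 3 vertices and tw(G) ≥ 2. Hence tw(G) = 2 exactly.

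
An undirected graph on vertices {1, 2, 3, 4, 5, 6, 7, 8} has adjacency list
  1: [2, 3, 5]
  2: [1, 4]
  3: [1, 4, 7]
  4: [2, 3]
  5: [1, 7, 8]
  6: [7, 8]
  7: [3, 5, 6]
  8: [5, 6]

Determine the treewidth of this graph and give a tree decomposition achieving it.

Treewidth 2.
Bags: B1 = {1, 2, 4}  B2 = {1, 3, 4}  B3 = {1, 3, 5}  B4 = {3, 5, 7}  B5 = {5, 7, 8}  B6 = {6, 7, 8}
Tree: B1–B2, B2–B3, B3–B4, B4–B5, B5–B6

Every bag has size at most 3, so the width is 3 − 1 = 2 and tw(G) ≤ 2. The edges 2–4–3–1–2 form a cycle, so G is not a tree and its treewidth is at least 2. Combining the bounds, tw(G) = 2.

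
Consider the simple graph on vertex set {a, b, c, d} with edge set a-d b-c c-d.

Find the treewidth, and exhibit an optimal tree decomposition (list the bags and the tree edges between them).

Treewidth 1.
One optimal decomposition is:
Bags: B1 = {b, c}  B2 = {c, d}  B3 = {a, d}
Tree: B1–B2, B2–B3

The largest bag has 2 vertices, giving width 1; this decomposition certifies tw(G) ≤ 1. Any graph with an edge has treewidth ≥ 1, and G has the edge b–c. Combining the bounds, tw(G) = 1.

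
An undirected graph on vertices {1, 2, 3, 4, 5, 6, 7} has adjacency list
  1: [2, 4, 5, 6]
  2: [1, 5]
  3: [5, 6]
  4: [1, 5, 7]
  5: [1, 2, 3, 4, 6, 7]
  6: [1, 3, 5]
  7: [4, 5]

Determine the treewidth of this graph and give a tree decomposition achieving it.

Each bag holds 3 vertices, so the decomposition has width 2, which upper-bounds the treewidth. Conversely, {1, 2, 5} is a clique of size 3, and the vertices of any clique must share a bag in every tree decomposition; so some bag has ≥ 3 vertices and tw(G) ≥ 2. Hence tw(G) = 2 exactly.

Treewidth 2.
One optimal decomposition is:
Bags: B1 = {1, 5, 6}  B2 = {3, 5, 6}  B3 = {1, 4, 5}  B4 = {4, 5, 7}  B5 = {1, 2, 5}
Tree: B1–B2, B1–B3, B3–B4, B3–B5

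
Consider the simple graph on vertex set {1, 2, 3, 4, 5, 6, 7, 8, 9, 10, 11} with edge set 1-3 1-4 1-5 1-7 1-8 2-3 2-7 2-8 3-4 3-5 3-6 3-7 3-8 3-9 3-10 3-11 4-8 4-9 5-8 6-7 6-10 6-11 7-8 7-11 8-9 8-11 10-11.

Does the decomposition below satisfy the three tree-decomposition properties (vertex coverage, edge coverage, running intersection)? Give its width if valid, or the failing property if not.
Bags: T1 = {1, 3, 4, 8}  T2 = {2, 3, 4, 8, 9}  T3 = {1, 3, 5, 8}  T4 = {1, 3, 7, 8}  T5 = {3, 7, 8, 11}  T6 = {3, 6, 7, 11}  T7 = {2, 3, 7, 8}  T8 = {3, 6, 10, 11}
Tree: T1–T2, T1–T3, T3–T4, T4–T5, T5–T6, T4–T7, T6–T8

No — bags containing vertex 2 are not connected in the tree.

A tree decomposition must satisfy three properties: every vertex lies in some bag; for every edge, both endpoints lie together in some bag; and for every vertex, the bags containing it form a connected subtree. Here bags containing vertex 2 are not connected in the tree, so the decomposition is invalid.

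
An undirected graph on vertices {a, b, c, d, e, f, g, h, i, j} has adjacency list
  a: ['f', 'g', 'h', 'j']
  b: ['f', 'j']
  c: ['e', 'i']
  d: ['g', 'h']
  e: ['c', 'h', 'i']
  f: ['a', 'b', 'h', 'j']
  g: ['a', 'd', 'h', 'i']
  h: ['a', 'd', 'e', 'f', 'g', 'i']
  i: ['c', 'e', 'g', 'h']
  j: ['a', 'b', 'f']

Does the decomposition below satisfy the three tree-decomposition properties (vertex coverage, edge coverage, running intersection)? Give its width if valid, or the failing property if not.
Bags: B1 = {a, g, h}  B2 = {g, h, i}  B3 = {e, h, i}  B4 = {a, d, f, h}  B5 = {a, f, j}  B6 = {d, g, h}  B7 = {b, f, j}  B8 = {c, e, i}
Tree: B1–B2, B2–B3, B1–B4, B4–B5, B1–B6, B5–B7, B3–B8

A tree decomposition must satisfy three properties: every vertex lies in some bag; for every edge, both endpoints lie together in some bag; and for every vertex, the bags containing it form a connected subtree. Here bags containing vertex d are not connected in the tree, so the decomposition is invalid.

No — bags containing vertex d are not connected in the tree.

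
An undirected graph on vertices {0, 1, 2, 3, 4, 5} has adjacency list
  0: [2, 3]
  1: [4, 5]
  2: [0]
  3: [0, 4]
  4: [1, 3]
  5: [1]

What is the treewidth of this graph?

1

A width-1 tree decomposition is:
Bags: B1 = {1, 5}  B2 = {1, 4}  B3 = {3, 4}  B4 = {0, 3}  B5 = {0, 2}
Tree: B1–B2, B2–B3, B3–B4, B4–B5
Each bag holds 2 vertices, so the decomposition has width 1, which upper-bounds the treewidth. Any graph with an edge has treewidth ≥ 1, and G has the edge 5–1. Combining the bounds, tw(G) = 1.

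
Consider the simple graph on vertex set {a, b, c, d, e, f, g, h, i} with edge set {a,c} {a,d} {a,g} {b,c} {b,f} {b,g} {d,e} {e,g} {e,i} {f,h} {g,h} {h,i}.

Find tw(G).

A width-3 tree decomposition is:
Bags: B1 = {a, d, e, i}  B2 = {a, e, g, i}  B3 = {a, g, h, i}  B4 = {a, c, g, h}  B5 = {b, c, g, h}  B6 = {b, c, f, h}
Tree: B1–B2, B2–B3, B3–B4, B4–B5, B5–B6
Each bag holds 4 vertices, so the decomposition has width 3, which upper-bounds the treewidth. For the lower bound: the 4 vertex sets {d,e,i}, {a}, {g}, {b,c,f,h} are disjoint, each induces a connected subgraph, and every pair is joined by at least one edge of G. Contracting each set to a single vertex therefore yields K_{4} as a minor, and since treewidth is minor-monotone, tw(G) ≥ tw(K_{4}) = 3. Therefore the treewidth is 3.

3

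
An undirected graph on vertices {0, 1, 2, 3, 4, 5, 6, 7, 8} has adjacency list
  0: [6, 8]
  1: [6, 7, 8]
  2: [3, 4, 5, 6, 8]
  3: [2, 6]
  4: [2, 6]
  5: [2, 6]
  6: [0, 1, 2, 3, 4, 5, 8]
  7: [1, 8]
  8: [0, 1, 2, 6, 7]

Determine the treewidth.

2

A width-2 tree decomposition is:
Bags: B1 = {2, 6, 8}  B2 = {0, 6, 8}  B3 = {1, 6, 8}  B4 = {2, 5, 6}  B5 = {2, 3, 6}  B6 = {1, 7, 8}  B7 = {2, 4, 6}
Tree: B1–B2, B1–B3, B1–B4, B1–B5, B3–B6, B1–B7
Each bag holds 3 vertices, so the decomposition has width 2, which upper-bounds the treewidth. Conversely, {0, 6, 8} is a clique of size 3, and the vertices of any clique must share a bag in every tree decomposition; so some bag has ≥ 3 vertices and tw(G) ≥ 2. Hence tw(G) = 2 exactly.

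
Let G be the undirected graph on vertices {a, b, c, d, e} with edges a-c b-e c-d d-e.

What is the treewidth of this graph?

1

A width-1 tree decomposition is:
Bags: B1 = {a, c}  B2 = {c, d}  B3 = {d, e}  B4 = {b, e}
Tree: B1–B2, B2–B3, B3–B4
Each bag holds 2 vertices, so the decomposition has width 1, which upper-bounds the treewidth. Any graph with an edge has treewidth ≥ 1, and G has the edge a–c. Combining the bounds, tw(G) = 1.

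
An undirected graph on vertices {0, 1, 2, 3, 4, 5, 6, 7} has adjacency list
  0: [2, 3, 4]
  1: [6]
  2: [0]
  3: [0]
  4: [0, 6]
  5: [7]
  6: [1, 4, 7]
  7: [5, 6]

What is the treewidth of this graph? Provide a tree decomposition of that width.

Treewidth 1.
Bags: B1 = {4, 6}  B2 = {6, 7}  B3 = {0, 4}  B4 = {1, 6}  B5 = {0, 2}  B6 = {5, 7}  B7 = {0, 3}
Tree: B1–B2, B1–B3, B2–B4, B3–B5, B2–B6, B5–B7

Every bag has size at most 2, so the width is 2 − 1 = 1 and tw(G) ≤ 1. G has an edge, so its treewidth is at least 1. Hence tw(G) = 1 exactly.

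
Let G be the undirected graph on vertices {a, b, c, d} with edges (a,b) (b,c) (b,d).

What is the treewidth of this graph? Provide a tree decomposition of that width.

Treewidth 1.
Bags: B1 = {b, d}  B2 = {a, b}  B3 = {b, c}
Tree: B1–B2, B1–B3

The largest bag has 2 vertices, giving width 1; this decomposition certifies tw(G) ≤ 1. Any graph with an edge has treewidth ≥ 1, and G has the edge b–d. Therefore the treewidth is 1.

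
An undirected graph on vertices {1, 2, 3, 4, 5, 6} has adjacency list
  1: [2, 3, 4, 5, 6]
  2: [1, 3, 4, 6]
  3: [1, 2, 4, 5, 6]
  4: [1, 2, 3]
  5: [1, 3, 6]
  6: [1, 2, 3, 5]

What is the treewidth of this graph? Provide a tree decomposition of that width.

Treewidth 3.
One optimal decomposition is:
Bags: B1 = {1, 2, 3, 6}  B2 = {1, 2, 3, 4}  B3 = {1, 3, 5, 6}
Tree: B1–B2, B1–B3

Each bag holds 4 vertices, so the decomposition has width 3, which upper-bounds the treewidth. For the lower bound, the 4 vertices {1, 2, 3, 4} are pairwise adjacent, and any tree decomposition puts a clique entirely inside one bag — forcing width ≥ 3. Combining the bounds, tw(G) = 3.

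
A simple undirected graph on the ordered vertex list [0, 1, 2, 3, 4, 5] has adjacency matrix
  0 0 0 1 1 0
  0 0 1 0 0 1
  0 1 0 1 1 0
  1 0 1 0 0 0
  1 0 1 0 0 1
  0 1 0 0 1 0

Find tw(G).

A width-2 tree decomposition is:
Bags: B1 = {0, 2, 3}  B2 = {0, 2, 4}  B3 = {1, 2, 4}  B4 = {1, 4, 5}
Tree: B1–B2, B2–B3, B3–B4
Every bag has size at most 3, so the width is 3 − 1 = 2 and tw(G) ≤ 2. For the lower bound, G contains the cycle 3–0–4–2–3, so G is not a forest; only forests have treewidth ≤ 1, hence tw(G) ≥ 2. Therefore the treewidth is 2.

2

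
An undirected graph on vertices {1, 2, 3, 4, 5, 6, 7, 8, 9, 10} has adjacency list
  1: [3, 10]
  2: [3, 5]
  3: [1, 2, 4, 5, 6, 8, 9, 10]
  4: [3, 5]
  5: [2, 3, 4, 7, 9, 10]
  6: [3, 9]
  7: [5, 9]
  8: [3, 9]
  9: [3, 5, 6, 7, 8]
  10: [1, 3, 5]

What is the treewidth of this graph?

2

A width-2 tree decomposition is:
Bags: B1 = {3, 5, 10}  B2 = {1, 3, 10}  B3 = {2, 3, 5}  B4 = {3, 5, 9}  B5 = {3, 6, 9}  B6 = {3, 8, 9}  B7 = {3, 4, 5}  B8 = {5, 7, 9}
Tree: B1–B2, B1–B3, B3–B4, B4–B5, B4–B6, B1–B7, B4–B8
Every bag has size at most 3, so the width is 3 − 1 = 2 and tw(G) ≤ 2. On the other hand G contains the 3-clique {3, 8, 9}. A clique must lie in a single bag of any decomposition, so no decomposition can have width below 2. Hence tw(G) = 2 exactly.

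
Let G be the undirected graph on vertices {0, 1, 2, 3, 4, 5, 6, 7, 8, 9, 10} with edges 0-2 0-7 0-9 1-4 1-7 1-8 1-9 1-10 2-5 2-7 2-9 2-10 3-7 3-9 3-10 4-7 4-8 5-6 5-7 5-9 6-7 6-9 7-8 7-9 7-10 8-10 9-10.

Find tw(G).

3

A width-3 tree decomposition is:
Bags: B1 = {2, 7, 9, 10}  B2 = {2, 5, 7, 9}  B3 = {1, 7, 9, 10}  B4 = {1, 7, 8, 10}  B5 = {0, 2, 7, 9}  B6 = {3, 7, 9, 10}  B7 = {5, 6, 7, 9}  B8 = {1, 4, 7, 8}
Tree: B1–B2, B1–B3, B3–B4, B2–B5, B1–B6, B2–B7, B4–B8
Every bag has size at most 4, so the width is 4 − 1 = 3 and tw(G) ≤ 3. For the lower bound, the 4 vertices {1, 7, 8, 10} are pairwise adjacent, and any tree decomposition puts a clique entirely inside one bag — forcing width ≥ 3. Hence tw(G) = 3 exactly.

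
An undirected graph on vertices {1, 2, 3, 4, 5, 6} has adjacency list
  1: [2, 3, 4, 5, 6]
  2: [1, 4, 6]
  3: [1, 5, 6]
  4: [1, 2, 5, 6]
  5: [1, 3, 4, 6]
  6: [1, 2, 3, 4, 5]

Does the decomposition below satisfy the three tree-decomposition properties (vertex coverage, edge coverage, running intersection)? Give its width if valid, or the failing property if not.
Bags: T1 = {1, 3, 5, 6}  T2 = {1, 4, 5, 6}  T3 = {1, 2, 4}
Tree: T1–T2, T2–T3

A tree decomposition must satisfy three properties: every vertex lies in some bag; for every edge, both endpoints lie together in some bag; and for every vertex, the bags containing it form a connected subtree. Here edge (6,2) lies in no bag, so the decomposition is invalid.

No — edge (6,2) lies in no bag.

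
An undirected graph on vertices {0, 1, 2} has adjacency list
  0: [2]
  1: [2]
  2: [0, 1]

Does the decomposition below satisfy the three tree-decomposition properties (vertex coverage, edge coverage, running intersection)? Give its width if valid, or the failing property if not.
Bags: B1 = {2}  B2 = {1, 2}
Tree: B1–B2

No — vertex 0 appears in no bag.

A tree decomposition must satisfy three properties: every vertex lies in some bag; for every edge, both endpoints lie together in some bag; and for every vertex, the bags containing it form a connected subtree. Here vertex 0 appears in no bag, so the decomposition is invalid.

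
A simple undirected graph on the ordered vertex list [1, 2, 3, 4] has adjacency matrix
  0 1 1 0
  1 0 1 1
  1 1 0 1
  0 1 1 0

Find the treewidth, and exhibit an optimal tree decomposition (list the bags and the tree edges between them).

Every bag has size at most 3, so the width is 3 − 1 = 2 and tw(G) ≤ 2. On the other hand G contains the 3-clique {1, 2, 3}. A clique must lie in a single bag of any decomposition, so no decomposition can have width below 2. Hence tw(G) = 2 exactly.

Treewidth 2.
Bags: B1 = {1, 2, 3}  B2 = {2, 3, 4}
Tree: B1–B2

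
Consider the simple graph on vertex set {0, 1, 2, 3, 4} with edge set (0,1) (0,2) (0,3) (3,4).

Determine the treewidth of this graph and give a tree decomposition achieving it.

Treewidth 1.
Bags: B1 = {0, 3}  B2 = {3, 4}  B3 = {0, 1}  B4 = {0, 2}
Tree: B1–B2, B1–B3, B1–B4

The largest bag has 2 vertices, giving width 1; this decomposition certifies tw(G) ≤ 1. G has an edge, so its treewidth is at least 1. Hence tw(G) = 1 exactly.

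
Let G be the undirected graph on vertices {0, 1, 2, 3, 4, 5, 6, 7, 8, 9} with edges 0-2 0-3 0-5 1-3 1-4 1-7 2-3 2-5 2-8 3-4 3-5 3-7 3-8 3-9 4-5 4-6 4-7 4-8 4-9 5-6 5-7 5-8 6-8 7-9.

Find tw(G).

A width-3 tree decomposition is:
Bags: B1 = {3, 4, 5, 8}  B2 = {2, 3, 5, 8}  B3 = {3, 4, 5, 7}  B4 = {3, 4, 7, 9}  B5 = {1, 3, 4, 7}  B6 = {0, 2, 3, 5}  B7 = {4, 5, 6, 8}
Tree: B1–B2, B1–B3, B3–B4, B3–B5, B2–B6, B1–B7
Each bag holds 4 vertices, so the decomposition has width 3, which upper-bounds the treewidth. For the lower bound, the 4 vertices {0, 2, 3, 5} are pairwise adjacent, and any tree decomposition puts a clique entirely inside one bag — forcing width ≥ 3. The upper and lower bounds meet at 3, so that is the treewidth.

3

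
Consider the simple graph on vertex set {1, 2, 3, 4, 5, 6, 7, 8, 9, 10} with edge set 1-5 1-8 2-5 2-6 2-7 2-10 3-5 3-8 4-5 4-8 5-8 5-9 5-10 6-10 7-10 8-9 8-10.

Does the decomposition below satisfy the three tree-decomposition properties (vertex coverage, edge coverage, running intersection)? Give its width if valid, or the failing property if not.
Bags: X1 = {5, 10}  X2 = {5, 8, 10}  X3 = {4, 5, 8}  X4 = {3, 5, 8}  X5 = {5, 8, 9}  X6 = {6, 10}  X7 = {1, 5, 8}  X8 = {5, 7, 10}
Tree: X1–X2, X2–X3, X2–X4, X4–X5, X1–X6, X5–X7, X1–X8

A tree decomposition must satisfy three properties: every vertex lies in some bag; for every edge, both endpoints lie together in some bag; and for every vertex, the bags containing it form a connected subtree. Here vertex 2 appears in no bag, so the decomposition is invalid.

No — vertex 2 appears in no bag.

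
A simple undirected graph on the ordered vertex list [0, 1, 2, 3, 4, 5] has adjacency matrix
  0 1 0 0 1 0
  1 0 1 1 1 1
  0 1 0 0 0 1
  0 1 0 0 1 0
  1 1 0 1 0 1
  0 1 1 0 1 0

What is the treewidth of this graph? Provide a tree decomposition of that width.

The largest bag has 3 vertices, giving width 2; this decomposition certifies tw(G) ≤ 2. For the lower bound, the 3 vertices {1, 2, 5} are pairwise adjacent, and any tree decomposition puts a clique entirely inside one bag — forcing width ≥ 2. The upper and lower bounds meet at 2, so that is the treewidth.

Treewidth 2.
One such decomposition:
Bags: B1 = {0, 1, 4}  B2 = {1, 3, 4}  B3 = {1, 4, 5}  B4 = {1, 2, 5}
Tree: B1–B2, B2–B3, B3–B4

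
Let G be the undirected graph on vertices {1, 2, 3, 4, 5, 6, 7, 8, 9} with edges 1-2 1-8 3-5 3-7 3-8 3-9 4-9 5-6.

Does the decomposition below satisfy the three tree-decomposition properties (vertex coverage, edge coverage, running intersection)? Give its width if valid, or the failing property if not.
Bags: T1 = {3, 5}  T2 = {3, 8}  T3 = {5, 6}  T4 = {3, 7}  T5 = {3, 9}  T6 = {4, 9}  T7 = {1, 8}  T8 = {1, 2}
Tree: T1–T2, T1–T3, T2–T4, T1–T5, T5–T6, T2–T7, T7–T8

Yes; width 1.

Every vertex of G appears in some bag (union = {1, 2, 3, 4, 5, 6, 7, 8, 9}); every edge is covered by a bag; and for each vertex v the set of bags containing v is connected in the bag tree. The decomposition is therefore valid. The largest bag has 2 vertices, so the width is 1.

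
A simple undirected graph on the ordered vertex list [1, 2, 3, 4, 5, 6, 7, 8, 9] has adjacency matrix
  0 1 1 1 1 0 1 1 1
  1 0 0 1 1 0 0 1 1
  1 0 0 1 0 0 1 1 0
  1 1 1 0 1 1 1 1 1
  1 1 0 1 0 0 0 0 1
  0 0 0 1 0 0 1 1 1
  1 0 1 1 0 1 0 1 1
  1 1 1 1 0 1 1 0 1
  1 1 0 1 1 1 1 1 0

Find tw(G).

4

A width-4 tree decomposition is:
Bags: B1 = {1, 4, 7, 8, 9}  B2 = {1, 3, 4, 7, 8}  B3 = {1, 2, 4, 8, 9}  B4 = {4, 6, 7, 8, 9}  B5 = {1, 2, 4, 5, 9}
Tree: B1–B2, B1–B3, B1–B4, B3–B5
The largest bag has 5 vertices, giving width 4; this decomposition certifies tw(G) ≤ 4. For the lower bound, the 5 vertices {1, 2, 4, 8, 9} are pairwise adjacent, and any tree decomposition puts a clique entirely inside one bag — forcing width ≥ 4. Therefore the treewidth is 4.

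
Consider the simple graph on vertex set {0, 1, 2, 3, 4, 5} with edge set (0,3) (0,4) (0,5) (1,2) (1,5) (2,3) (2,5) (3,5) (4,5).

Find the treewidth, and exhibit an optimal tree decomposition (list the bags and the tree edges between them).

Each bag holds 3 vertices, so the decomposition has width 2, which upper-bounds the treewidth. On the other hand G contains the 3-clique {0, 3, 5}. A clique must lie in a single bag of any decomposition, so no decomposition can have width below 2. Hence tw(G) = 2 exactly.

Treewidth 2.
Bags: B1 = {2, 3, 5}  B2 = {1, 2, 5}  B3 = {0, 3, 5}  B4 = {0, 4, 5}
Tree: B1–B2, B1–B3, B3–B4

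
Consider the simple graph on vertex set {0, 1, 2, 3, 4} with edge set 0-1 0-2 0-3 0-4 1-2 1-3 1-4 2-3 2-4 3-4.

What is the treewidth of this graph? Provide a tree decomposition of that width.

With just one bag of size 5, the width is 5 − 1 = 4, so tw(G) ≤ 4. Conversely, {0, 1, 2, 3, 4} is a clique of size 5, and the vertices of any clique must share a bag in every tree decomposition; so some bag has ≥ 5 vertices and tw(G) ≥ 4. The upper and lower bounds meet at 4, so that is the treewidth.

Treewidth 4.
Bags: B1 = {0, 1, 2, 3, 4}
Tree: (single bag)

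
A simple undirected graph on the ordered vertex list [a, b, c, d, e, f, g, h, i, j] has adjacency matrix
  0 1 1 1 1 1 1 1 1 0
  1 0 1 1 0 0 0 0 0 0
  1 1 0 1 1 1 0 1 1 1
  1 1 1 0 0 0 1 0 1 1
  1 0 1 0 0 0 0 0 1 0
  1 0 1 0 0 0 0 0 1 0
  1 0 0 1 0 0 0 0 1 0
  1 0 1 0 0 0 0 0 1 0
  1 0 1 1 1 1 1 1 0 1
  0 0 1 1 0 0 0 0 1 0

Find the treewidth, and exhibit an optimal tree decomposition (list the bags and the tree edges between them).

Each bag holds 4 vertices, so the decomposition has width 3, which upper-bounds the treewidth. Conversely, {a, b, c, d} is a clique of size 4, and the vertices of any clique must share a bag in every tree decomposition; so some bag has ≥ 4 vertices and tw(G) ≥ 3. Combining the bounds, tw(G) = 3.

Treewidth 3.
Bags: B1 = {a, c, d, i}  B2 = {a, c, e, i}  B3 = {a, d, g, i}  B4 = {a, c, f, i}  B5 = {c, d, i, j}  B6 = {a, c, h, i}  B7 = {a, b, c, d}
Tree: B1–B2, B1–B3, B2–B4, B1–B5, B4–B6, B1–B7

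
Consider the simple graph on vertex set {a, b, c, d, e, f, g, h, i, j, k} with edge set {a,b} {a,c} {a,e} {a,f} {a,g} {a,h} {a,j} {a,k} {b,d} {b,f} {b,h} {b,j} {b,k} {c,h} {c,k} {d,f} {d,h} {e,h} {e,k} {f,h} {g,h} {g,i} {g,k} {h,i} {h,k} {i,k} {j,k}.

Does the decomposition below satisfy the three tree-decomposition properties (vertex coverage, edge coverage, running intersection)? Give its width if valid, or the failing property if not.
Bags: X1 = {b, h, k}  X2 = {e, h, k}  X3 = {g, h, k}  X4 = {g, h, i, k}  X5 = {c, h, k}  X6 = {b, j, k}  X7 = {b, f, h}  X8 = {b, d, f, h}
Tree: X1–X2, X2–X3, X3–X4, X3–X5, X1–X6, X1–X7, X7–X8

A tree decomposition must satisfy three properties: every vertex lies in some bag; for every edge, both endpoints lie together in some bag; and for every vertex, the bags containing it form a connected subtree. Here vertex a appears in no bag, so the decomposition is invalid.

No — vertex a appears in no bag.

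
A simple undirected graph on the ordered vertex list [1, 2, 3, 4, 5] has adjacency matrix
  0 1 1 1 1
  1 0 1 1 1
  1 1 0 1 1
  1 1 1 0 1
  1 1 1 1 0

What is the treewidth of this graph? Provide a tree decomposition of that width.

Treewidth 4.
One optimal decomposition is:
Bags: B1 = {1, 2, 3, 4, 5}
Tree: (single bag)

With just one bag of size 5, the width is 5 − 1 = 4, so tw(G) ≤ 4. On the other hand G contains the 5-clique {1, 2, 3, 4, 5}. A clique must lie in a single bag of any decomposition, so no decomposition can have width below 4. Therefore the treewidth is 4.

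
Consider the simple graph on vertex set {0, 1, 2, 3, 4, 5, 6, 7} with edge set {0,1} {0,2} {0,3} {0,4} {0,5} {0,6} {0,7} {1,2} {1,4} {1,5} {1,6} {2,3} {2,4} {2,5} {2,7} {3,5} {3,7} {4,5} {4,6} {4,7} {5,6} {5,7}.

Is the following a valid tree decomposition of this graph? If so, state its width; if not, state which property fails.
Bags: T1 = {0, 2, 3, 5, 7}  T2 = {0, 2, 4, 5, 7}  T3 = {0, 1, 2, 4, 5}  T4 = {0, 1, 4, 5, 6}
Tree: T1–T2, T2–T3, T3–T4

Yes; width 4.

Vertex coverage: the bags together contain {0, 1, 2, 3, 4, 5, 6, 7}, the full vertex set. Edge coverage: each edge of G has both endpoints in at least one bag. Running intersection: for every vertex, the bags containing it form a connected subtree. All three properties hold, so this is a valid tree decomposition of width max|bag| − 1 = 4, and hence tw(G) ≤ 4.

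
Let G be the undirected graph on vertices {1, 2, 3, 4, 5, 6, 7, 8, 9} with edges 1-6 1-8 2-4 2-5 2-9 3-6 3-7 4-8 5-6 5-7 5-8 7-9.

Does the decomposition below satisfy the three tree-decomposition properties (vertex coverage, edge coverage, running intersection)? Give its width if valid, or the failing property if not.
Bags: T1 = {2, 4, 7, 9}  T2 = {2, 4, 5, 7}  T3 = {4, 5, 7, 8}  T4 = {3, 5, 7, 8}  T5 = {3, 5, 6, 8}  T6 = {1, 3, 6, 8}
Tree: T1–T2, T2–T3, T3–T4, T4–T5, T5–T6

Every vertex of G appears in some bag (union = {1, 2, 3, 4, 5, 6, 7, 8, 9}); every edge is covered by a bag; and for each vertex v the set of bags containing v is connected in the bag tree. The decomposition is therefore valid. The largest bag has 4 vertices, so the width is 3.

Yes; width 3.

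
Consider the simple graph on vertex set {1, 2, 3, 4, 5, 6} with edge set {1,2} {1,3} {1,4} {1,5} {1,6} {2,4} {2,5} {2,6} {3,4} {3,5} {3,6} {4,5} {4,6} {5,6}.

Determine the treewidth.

A width-4 tree decomposition is:
Bags: B1 = {1, 2, 4, 5, 6}  B2 = {1, 3, 4, 5, 6}
Tree: B1–B2
Each bag holds 5 vertices, so the decomposition has width 4, which upper-bounds the treewidth. On the other hand G contains the 5-clique {1, 2, 4, 5, 6}. A clique must lie in a single bag of any decomposition, so no decomposition can have width below 4. Hence tw(G) = 4 exactly.

4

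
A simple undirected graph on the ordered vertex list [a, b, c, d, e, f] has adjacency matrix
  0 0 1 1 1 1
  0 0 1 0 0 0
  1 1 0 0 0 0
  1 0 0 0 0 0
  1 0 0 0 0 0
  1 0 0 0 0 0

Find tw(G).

A width-1 tree decomposition is:
Bags: B1 = {a, c}  B2 = {a, e}  B3 = {a, d}  B4 = {a, f}  B5 = {b, c}
Tree: B1–B2, B1–B3, B1–B4, B1–B5
Each bag holds 2 vertices, so the decomposition has width 1, which upper-bounds the treewidth. G has an edge, so its treewidth is at least 1. The upper and lower bounds meet at 1, so that is the treewidth.

1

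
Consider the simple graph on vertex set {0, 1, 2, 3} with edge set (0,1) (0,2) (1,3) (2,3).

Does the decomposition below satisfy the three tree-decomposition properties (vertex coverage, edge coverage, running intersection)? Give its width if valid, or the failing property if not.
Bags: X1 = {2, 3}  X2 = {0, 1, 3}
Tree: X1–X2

A tree decomposition must satisfy three properties: every vertex lies in some bag; for every edge, both endpoints lie together in some bag; and for every vertex, the bags containing it form a connected subtree. Here edge (0,2) lies in no bag, so the decomposition is invalid.

No — edge (0,2) lies in no bag.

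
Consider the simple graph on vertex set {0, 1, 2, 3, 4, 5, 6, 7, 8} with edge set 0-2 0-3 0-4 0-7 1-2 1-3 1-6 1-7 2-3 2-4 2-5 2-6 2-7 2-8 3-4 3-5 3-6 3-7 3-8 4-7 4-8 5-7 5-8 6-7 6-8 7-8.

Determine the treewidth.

A width-4 tree decomposition is:
Bags: B1 = {0, 2, 3, 4, 7}  B2 = {2, 3, 4, 7, 8}  B3 = {2, 3, 6, 7, 8}  B4 = {2, 3, 5, 7, 8}  B5 = {1, 2, 3, 6, 7}
Tree: B1–B2, B2–B3, B2–B4, B3–B5
Every bag has size at most 5, so the width is 5 − 1 = 4 and tw(G) ≤ 4. On the other hand G contains the 5-clique {0, 2, 3, 4, 7}. A clique must lie in a single bag of any decomposition, so no decomposition can have width below 4. Hence tw(G) = 4 exactly.

4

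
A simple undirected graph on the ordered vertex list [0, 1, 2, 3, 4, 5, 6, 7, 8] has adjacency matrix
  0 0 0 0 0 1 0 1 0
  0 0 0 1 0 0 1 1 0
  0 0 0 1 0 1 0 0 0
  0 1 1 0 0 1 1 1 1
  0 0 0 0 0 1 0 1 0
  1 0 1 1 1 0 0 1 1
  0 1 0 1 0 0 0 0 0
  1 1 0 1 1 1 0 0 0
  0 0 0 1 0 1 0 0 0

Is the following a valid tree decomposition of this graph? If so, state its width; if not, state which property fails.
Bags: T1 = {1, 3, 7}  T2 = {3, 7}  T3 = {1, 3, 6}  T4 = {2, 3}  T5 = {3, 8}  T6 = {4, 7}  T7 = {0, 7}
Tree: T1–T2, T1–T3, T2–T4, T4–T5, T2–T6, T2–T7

A tree decomposition must satisfy three properties: every vertex lies in some bag; for every edge, both endpoints lie together in some bag; and for every vertex, the bags containing it form a connected subtree. Here vertex 5 appears in no bag, so the decomposition is invalid.

No — vertex 5 appears in no bag.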